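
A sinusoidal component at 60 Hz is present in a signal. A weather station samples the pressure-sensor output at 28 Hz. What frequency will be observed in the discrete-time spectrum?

4 Hz

60 Hz mod fs = 4 Hz.
4 Hz ≤ fs/2 = 14 Hz, appears at 4 Hz.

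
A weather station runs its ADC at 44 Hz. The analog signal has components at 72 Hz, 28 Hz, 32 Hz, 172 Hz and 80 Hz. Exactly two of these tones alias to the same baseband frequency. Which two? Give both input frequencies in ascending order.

28 Hz, 72 Hz

fs/2 = 22 Hz.
72 Hz mod fs = 28 Hz.
28 Hz > fs/2 = 22 Hz, folds to fs − 28 Hz = 16 Hz.
28 Hz > fs/2 = 22 Hz, folds to fs − 28 Hz = 16 Hz.
32 Hz > fs/2 = 22 Hz, folds to fs − 32 Hz = 12 Hz.
172 Hz mod fs = 40 Hz.
40 Hz > fs/2 = 22 Hz, folds to fs − 40 Hz = 4 Hz.
80 Hz mod fs = 36 Hz.
36 Hz > fs/2 = 22 Hz, folds to fs − 36 Hz = 8 Hz.
28 Hz and 72 Hz both map to 16 Hz.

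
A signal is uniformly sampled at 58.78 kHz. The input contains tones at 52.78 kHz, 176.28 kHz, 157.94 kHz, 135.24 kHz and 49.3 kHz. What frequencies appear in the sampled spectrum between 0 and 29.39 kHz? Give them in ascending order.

0.06 kHz, 6 kHz, 9.48 kHz, 17.68 kHz, 18.4 kHz

fs/2 = 29.39 kHz.
52.78 kHz > fs/2 = 29.39 kHz, folds to fs − 52.78 kHz = 6 kHz.
176.28 kHz mod fs = 58.72 kHz.
58.72 kHz > fs/2 = 29.39 kHz, folds to fs − 58.72 kHz = 0.06 kHz.
157.94 kHz mod fs = 40.38 kHz.
40.38 kHz > fs/2 = 29.39 kHz, folds to fs − 40.38 kHz = 18.4 kHz.
135.24 kHz mod fs = 17.68 kHz.
17.68 kHz ≤ fs/2 = 29.39 kHz, appears at 17.68 kHz.
49.3 kHz > fs/2 = 29.39 kHz, folds to fs − 49.3 kHz = 9.48 kHz.
Distinct values: {0.06 kHz, 6 kHz, 9.48 kHz, 17.68 kHz, 18.4 kHz}.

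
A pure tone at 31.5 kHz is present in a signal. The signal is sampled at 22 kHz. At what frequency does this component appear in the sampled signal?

9.5 kHz

31.5 kHz mod fs = 9.5 kHz.
9.5 kHz ≤ fs/2 = 11 kHz, appears at 9.5 kHz.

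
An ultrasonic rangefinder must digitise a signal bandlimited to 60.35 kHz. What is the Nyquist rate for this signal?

Nyquist rate = 2 × 60.35 kHz = 120.7 kHz.

120.7 kHz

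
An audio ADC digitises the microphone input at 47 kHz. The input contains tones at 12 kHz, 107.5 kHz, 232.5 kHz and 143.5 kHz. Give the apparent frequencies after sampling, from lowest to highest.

fs/2 = 23.5 kHz.
12 kHz ≤ fs/2 = 23.5 kHz, passes unchanged.
107.5 kHz mod fs = 13.5 kHz.
13.5 kHz ≤ fs/2 = 23.5 kHz, appears at 13.5 kHz.
232.5 kHz mod fs = 44.5 kHz.
44.5 kHz > fs/2 = 23.5 kHz, folds to fs − 44.5 kHz = 2.5 kHz.
143.5 kHz mod fs = 2.5 kHz.
2.5 kHz ≤ fs/2 = 23.5 kHz, appears at 2.5 kHz.
Distinct values: {2.5 kHz, 12 kHz, 13.5 kHz}.

2.5 kHz, 12 kHz, 13.5 kHz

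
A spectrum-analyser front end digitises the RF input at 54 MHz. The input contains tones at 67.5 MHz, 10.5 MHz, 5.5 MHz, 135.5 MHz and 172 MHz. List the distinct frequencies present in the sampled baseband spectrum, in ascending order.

fs/2 = 27 MHz.
67.5 MHz mod fs = 13.5 MHz.
13.5 MHz ≤ fs/2 = 27 MHz, appears at 13.5 MHz.
10.5 MHz ≤ fs/2 = 27 MHz, passes unchanged.
5.5 MHz ≤ fs/2 = 27 MHz, passes unchanged.
135.5 MHz mod fs = 27.5 MHz.
27.5 MHz > fs/2 = 27 MHz, folds to fs − 27.5 MHz = 26.5 MHz.
172 MHz mod fs = 10 MHz.
10 MHz ≤ fs/2 = 27 MHz, appears at 10 MHz.
Distinct values: {5.5 MHz, 10 MHz, 10.5 MHz, 13.5 MHz, 26.5 MHz}.

5.5 MHz, 10 MHz, 10.5 MHz, 13.5 MHz, 26.5 MHz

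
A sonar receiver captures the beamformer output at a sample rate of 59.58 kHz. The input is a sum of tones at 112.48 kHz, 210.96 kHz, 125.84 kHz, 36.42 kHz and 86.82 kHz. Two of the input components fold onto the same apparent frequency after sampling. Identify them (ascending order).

fs/2 = 29.79 kHz.
112.48 kHz mod fs = 52.9 kHz.
52.9 kHz > fs/2 = 29.79 kHz, folds to fs − 52.9 kHz = 6.68 kHz.
210.96 kHz mod fs = 32.22 kHz.
32.22 kHz > fs/2 = 29.79 kHz, folds to fs − 32.22 kHz = 27.36 kHz.
125.84 kHz mod fs = 6.68 kHz.
6.68 kHz ≤ fs/2 = 29.79 kHz, appears at 6.68 kHz.
36.42 kHz > fs/2 = 29.79 kHz, folds to fs − 36.42 kHz = 23.16 kHz.
86.82 kHz mod fs = 27.24 kHz.
27.24 kHz ≤ fs/2 = 29.79 kHz, appears at 27.24 kHz.
112.48 kHz and 125.84 kHz both map to 6.68 kHz.

112.48 kHz, 125.84 kHz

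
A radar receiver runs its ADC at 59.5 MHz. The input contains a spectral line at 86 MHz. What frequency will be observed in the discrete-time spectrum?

26.5 MHz

86 MHz mod fs = 26.5 MHz.
26.5 MHz ≤ fs/2 = 29.75 MHz, appears at 26.5 MHz.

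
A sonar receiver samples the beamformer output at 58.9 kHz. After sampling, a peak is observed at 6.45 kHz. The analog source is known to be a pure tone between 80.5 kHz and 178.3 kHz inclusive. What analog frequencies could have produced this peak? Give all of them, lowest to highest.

Frequencies that alias to 6.45 kHz are k·fs ± 6.45 kHz for integer k ≥ 0.
k=0: 6.45 kHz.
k=1: 52.45 kHz, 65.35 kHz.
k=2: 111.35 kHz, 124.25 kHz.
k=3: 170.25 kHz, 183.15 kHz.
k=4: 229.15 kHz, 242.05 kHz.
Within [80.5 kHz, 178.3 kHz]: 111.35 kHz, 124.25 kHz, 170.25 kHz.

111.35 kHz, 124.25 kHz, 170.25 kHz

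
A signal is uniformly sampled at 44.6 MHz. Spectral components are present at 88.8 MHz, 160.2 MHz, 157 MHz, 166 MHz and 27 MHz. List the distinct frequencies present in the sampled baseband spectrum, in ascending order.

0.4 MHz, 12.4 MHz, 17.6 MHz, 18.2 MHz, 21.4 MHz

fs/2 = 22.3 MHz.
88.8 MHz mod fs = 44.2 MHz.
44.2 MHz > fs/2 = 22.3 MHz, folds to fs − 44.2 MHz = 0.4 MHz.
160.2 MHz mod fs = 26.4 MHz.
26.4 MHz > fs/2 = 22.3 MHz, folds to fs − 26.4 MHz = 18.2 MHz.
157 MHz mod fs = 23.2 MHz.
23.2 MHz > fs/2 = 22.3 MHz, folds to fs − 23.2 MHz = 21.4 MHz.
166 MHz mod fs = 32.2 MHz.
32.2 MHz > fs/2 = 22.3 MHz, folds to fs − 32.2 MHz = 12.4 MHz.
27 MHz > fs/2 = 22.3 MHz, folds to fs − 27 MHz = 17.6 MHz.
Distinct values: {0.4 MHz, 12.4 MHz, 17.6 MHz, 18.2 MHz, 21.4 MHz}.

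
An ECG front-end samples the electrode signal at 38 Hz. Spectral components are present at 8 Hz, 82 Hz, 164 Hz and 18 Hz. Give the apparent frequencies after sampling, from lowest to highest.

fs/2 = 19 Hz.
8 Hz ≤ fs/2 = 19 Hz, passes unchanged.
82 Hz mod fs = 6 Hz.
6 Hz ≤ fs/2 = 19 Hz, appears at 6 Hz.
164 Hz mod fs = 12 Hz.
12 Hz ≤ fs/2 = 19 Hz, appears at 12 Hz.
18 Hz ≤ fs/2 = 19 Hz, passes unchanged.
Distinct values: {6 Hz, 8 Hz, 12 Hz, 18 Hz}.

6 Hz, 8 Hz, 12 Hz, 18 Hz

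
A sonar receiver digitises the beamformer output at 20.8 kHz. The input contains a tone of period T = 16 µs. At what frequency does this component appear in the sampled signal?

T = 16 µs → f = 1/T = 62.5 kHz.
62.5 kHz mod fs = 0.1 kHz.
0.1 kHz ≤ fs/2 = 10.4 kHz, appears at 0.1 kHz.

0.1 kHz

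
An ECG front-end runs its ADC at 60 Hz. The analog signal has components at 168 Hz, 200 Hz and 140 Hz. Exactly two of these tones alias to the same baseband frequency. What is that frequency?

fs/2 = 30 Hz.
168 Hz mod fs = 48 Hz.
48 Hz > fs/2 = 30 Hz, folds to fs − 48 Hz = 12 Hz.
200 Hz mod fs = 20 Hz.
20 Hz ≤ fs/2 = 30 Hz, appears at 20 Hz.
140 Hz mod fs = 20 Hz.
20 Hz ≤ fs/2 = 30 Hz, appears at 20 Hz.
140 Hz and 200 Hz both map to 20 Hz.

20 Hz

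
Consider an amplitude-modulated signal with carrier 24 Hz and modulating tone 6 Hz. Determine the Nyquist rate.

60 Hz

AM sidebands sit at fc ± fm = 18 Hz and 30 Hz.
Highest-frequency component: 30 Hz.
Nyquist rate = 2 × 30 Hz = 60 Hz.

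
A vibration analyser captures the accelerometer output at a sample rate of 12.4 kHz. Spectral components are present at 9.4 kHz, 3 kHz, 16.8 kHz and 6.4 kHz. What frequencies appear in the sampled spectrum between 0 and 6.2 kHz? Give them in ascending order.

fs/2 = 6.2 kHz.
9.4 kHz > fs/2 = 6.2 kHz, folds to fs − 9.4 kHz = 3 kHz.
3 kHz ≤ fs/2 = 6.2 kHz, passes unchanged.
16.8 kHz mod fs = 4.4 kHz.
4.4 kHz ≤ fs/2 = 6.2 kHz, appears at 4.4 kHz.
6.4 kHz > fs/2 = 6.2 kHz, folds to fs − 6.4 kHz = 6 kHz.
Distinct values: {3 kHz, 4.4 kHz, 6 kHz}.

3 kHz, 4.4 kHz, 6 kHz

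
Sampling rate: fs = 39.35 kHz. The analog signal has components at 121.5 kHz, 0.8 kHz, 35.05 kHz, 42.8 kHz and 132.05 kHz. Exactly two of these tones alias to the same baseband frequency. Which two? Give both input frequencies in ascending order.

42.8 kHz, 121.5 kHz

fs/2 = 19.675 kHz.
121.5 kHz mod fs = 3.45 kHz.
3.45 kHz ≤ fs/2 = 19.675 kHz, appears at 3.45 kHz.
0.8 kHz ≤ fs/2 = 19.675 kHz, passes unchanged.
35.05 kHz > fs/2 = 19.675 kHz, folds to fs − 35.05 kHz = 4.3 kHz.
42.8 kHz mod fs = 3.45 kHz.
3.45 kHz ≤ fs/2 = 19.675 kHz, appears at 3.45 kHz.
132.05 kHz mod fs = 14 kHz.
14 kHz ≤ fs/2 = 19.675 kHz, appears at 14 kHz.
42.8 kHz and 121.5 kHz both map to 3.45 kHz.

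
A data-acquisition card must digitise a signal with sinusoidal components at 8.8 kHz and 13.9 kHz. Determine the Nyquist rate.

27.8 kHz

Highest-frequency component: 13.9 kHz.
Nyquist rate = 2 × 13.9 kHz = 27.8 kHz.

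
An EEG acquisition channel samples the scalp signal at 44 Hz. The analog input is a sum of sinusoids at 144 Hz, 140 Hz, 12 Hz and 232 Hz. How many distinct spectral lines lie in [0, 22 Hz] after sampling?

fs/2 = 22 Hz.
144 Hz mod fs = 12 Hz.
12 Hz ≤ fs/2 = 22 Hz, appears at 12 Hz.
140 Hz mod fs = 8 Hz.
8 Hz ≤ fs/2 = 22 Hz, appears at 8 Hz.
12 Hz ≤ fs/2 = 22 Hz, passes unchanged.
232 Hz mod fs = 12 Hz.
12 Hz ≤ fs/2 = 22 Hz, appears at 12 Hz.
Distinct values: {8 Hz, 12 Hz} → 2.

2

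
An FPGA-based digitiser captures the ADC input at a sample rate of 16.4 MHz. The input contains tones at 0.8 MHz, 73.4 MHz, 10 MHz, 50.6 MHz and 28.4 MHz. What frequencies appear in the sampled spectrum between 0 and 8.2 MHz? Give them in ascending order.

0.8 MHz, 1.4 MHz, 4.4 MHz, 6.4 MHz, 7.8 MHz

fs/2 = 8.2 MHz.
0.8 MHz ≤ fs/2 = 8.2 MHz, passes unchanged.
73.4 MHz mod fs = 7.8 MHz.
7.8 MHz ≤ fs/2 = 8.2 MHz, appears at 7.8 MHz.
10 MHz > fs/2 = 8.2 MHz, folds to fs − 10 MHz = 6.4 MHz.
50.6 MHz mod fs = 1.4 MHz.
1.4 MHz ≤ fs/2 = 8.2 MHz, appears at 1.4 MHz.
28.4 MHz mod fs = 12 MHz.
12 MHz > fs/2 = 8.2 MHz, folds to fs − 12 MHz = 4.4 MHz.
Distinct values: {0.8 MHz, 1.4 MHz, 4.4 MHz, 6.4 MHz, 7.8 MHz}.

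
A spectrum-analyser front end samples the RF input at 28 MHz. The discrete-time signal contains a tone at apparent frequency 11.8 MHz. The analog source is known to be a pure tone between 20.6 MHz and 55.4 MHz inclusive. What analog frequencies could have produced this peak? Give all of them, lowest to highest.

39.8 MHz, 44.2 MHz

Frequencies that alias to 11.8 MHz are k·fs ± 11.8 MHz for integer k ≥ 0.
k=0: 11.8 MHz.
k=1: 16.2 MHz, 39.8 MHz.
k=2: 44.2 MHz, 67.8 MHz.
k=3: 72.2 MHz, 95.8 MHz.
Within [20.6 MHz, 55.4 MHz]: 39.8 MHz, 44.2 MHz.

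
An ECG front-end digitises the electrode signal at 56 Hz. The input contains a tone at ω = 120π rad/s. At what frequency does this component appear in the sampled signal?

4 Hz

ω = 120π rad/s → f = ω/(2π) = 60 Hz.
60 Hz mod fs = 4 Hz.
4 Hz ≤ fs/2 = 28 Hz, appears at 4 Hz.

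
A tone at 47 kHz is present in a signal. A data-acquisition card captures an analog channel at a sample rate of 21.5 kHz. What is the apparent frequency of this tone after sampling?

47 kHz mod fs = 4 kHz.
4 kHz ≤ fs/2 = 10.75 kHz, appears at 4 kHz.

4 kHz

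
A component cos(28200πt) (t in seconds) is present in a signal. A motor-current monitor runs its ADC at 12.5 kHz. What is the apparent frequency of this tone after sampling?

ω = 28200π rad/s → f = ω/(2π) = 14100 Hz = 14.1 kHz.
14.1 kHz mod fs = 1.6 kHz.
1.6 kHz ≤ fs/2 = 6.25 kHz, appears at 1.6 kHz.

1.6 kHz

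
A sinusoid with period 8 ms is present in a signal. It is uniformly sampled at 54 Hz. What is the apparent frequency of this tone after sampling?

17 Hz

T = 8 ms → f = 1/T = 125 Hz.
125 Hz mod fs = 17 Hz.
17 Hz ≤ fs/2 = 27 Hz, appears at 17 Hz.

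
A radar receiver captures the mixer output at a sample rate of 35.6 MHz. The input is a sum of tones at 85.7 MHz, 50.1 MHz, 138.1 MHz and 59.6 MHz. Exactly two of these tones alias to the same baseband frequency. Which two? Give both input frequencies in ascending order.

fs/2 = 17.8 MHz.
85.7 MHz mod fs = 14.5 MHz.
14.5 MHz ≤ fs/2 = 17.8 MHz, appears at 14.5 MHz.
50.1 MHz mod fs = 14.5 MHz.
14.5 MHz ≤ fs/2 = 17.8 MHz, appears at 14.5 MHz.
138.1 MHz mod fs = 31.3 MHz.
31.3 MHz > fs/2 = 17.8 MHz, folds to fs − 31.3 MHz = 4.3 MHz.
59.6 MHz mod fs = 24 MHz.
24 MHz > fs/2 = 17.8 MHz, folds to fs − 24 MHz = 11.6 MHz.
50.1 MHz and 85.7 MHz both map to 14.5 MHz.

50.1 MHz, 85.7 MHz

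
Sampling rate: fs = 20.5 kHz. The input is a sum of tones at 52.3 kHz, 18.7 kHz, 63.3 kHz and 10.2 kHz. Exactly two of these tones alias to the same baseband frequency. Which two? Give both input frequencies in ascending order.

fs/2 = 10.25 kHz.
52.3 kHz mod fs = 11.3 kHz.
11.3 kHz > fs/2 = 10.25 kHz, folds to fs − 11.3 kHz = 9.2 kHz.
18.7 kHz > fs/2 = 10.25 kHz, folds to fs − 18.7 kHz = 1.8 kHz.
63.3 kHz mod fs = 1.8 kHz.
1.8 kHz ≤ fs/2 = 10.25 kHz, appears at 1.8 kHz.
10.2 kHz ≤ fs/2 = 10.25 kHz, passes unchanged.
18.7 kHz and 63.3 kHz both map to 1.8 kHz.

18.7 kHz, 63.3 kHz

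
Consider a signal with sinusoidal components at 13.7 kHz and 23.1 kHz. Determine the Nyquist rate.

46.2 kHz

Highest-frequency component: 23.1 kHz.
Nyquist rate = 2 × 23.1 kHz = 46.2 kHz.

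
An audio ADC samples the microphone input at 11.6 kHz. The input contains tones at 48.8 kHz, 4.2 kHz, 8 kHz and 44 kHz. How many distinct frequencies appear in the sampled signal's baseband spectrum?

fs/2 = 5.8 kHz.
48.8 kHz mod fs = 2.4 kHz.
2.4 kHz ≤ fs/2 = 5.8 kHz, appears at 2.4 kHz.
4.2 kHz ≤ fs/2 = 5.8 kHz, passes unchanged.
8 kHz > fs/2 = 5.8 kHz, folds to fs − 8 kHz = 3.6 kHz.
44 kHz mod fs = 9.2 kHz.
9.2 kHz > fs/2 = 5.8 kHz, folds to fs − 9.2 kHz = 2.4 kHz.
Distinct values: {2.4 kHz, 3.6 kHz, 4.2 kHz} → 3.

3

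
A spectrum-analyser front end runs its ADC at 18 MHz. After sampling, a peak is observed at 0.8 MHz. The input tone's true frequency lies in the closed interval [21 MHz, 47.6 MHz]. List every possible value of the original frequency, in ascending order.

Frequencies that alias to 0.8 MHz are k·fs ± 0.8 MHz for integer k ≥ 0.
k=0: 0.8 MHz.
k=1: 17.2 MHz, 18.8 MHz.
k=2: 35.2 MHz, 36.8 MHz.
k=3: 53.2 MHz, 54.8 MHz.
Within [21 MHz, 47.6 MHz]: 35.2 MHz, 36.8 MHz.

35.2 MHz, 36.8 MHz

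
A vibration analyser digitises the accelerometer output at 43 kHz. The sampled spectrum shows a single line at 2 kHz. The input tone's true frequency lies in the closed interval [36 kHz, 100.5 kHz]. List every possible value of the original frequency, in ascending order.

41 kHz, 45 kHz, 84 kHz, 88 kHz

Frequencies that alias to 2 kHz are k·fs ± 2 kHz for integer k ≥ 0.
k=0: 2 kHz.
k=1: 41 kHz, 45 kHz.
k=2: 84 kHz, 88 kHz.
k=3: 127 kHz, 131 kHz.
Within [36 kHz, 100.5 kHz]: 41 kHz, 45 kHz, 84 kHz, 88 kHz.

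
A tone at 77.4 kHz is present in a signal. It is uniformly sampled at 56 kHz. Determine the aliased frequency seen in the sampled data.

77.4 kHz mod fs = 21.4 kHz.
21.4 kHz ≤ fs/2 = 28 kHz, appears at 21.4 kHz.

21.4 kHz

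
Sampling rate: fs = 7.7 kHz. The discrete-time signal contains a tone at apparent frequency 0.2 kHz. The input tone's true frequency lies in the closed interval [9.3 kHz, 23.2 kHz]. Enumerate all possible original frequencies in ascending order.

15.2 kHz, 15.6 kHz, 22.9 kHz

Frequencies that alias to 0.2 kHz are k·fs ± 0.2 kHz for integer k ≥ 0.
k=0: 0.2 kHz.
k=1: 7.5 kHz, 7.9 kHz.
k=2: 15.2 kHz, 15.6 kHz.
k=3: 22.9 kHz, 23.3 kHz.
k=4: 30.6 kHz, 31 kHz.
Within [9.3 kHz, 23.2 kHz]: 15.2 kHz, 15.6 kHz, 22.9 kHz.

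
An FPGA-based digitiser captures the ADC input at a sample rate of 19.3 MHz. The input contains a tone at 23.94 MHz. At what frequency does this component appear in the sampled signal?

4.64 MHz

23.94 MHz mod fs = 4.64 MHz.
4.64 MHz ≤ fs/2 = 9.65 MHz, appears at 4.64 MHz.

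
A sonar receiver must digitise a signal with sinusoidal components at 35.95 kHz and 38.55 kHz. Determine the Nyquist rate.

Highest-frequency component: 38.55 kHz.
Nyquist rate = 2 × 38.55 kHz = 77.1 kHz.

77.1 kHz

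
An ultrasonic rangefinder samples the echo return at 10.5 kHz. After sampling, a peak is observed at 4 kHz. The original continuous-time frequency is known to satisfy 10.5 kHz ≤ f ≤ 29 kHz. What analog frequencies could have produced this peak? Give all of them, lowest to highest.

Frequencies that alias to 4 kHz are k·fs ± 4 kHz for integer k ≥ 0.
k=0: 4 kHz.
k=1: 6.5 kHz, 14.5 kHz.
k=2: 17 kHz, 25 kHz.
k=3: 27.5 kHz, 35.5 kHz.
k=4: 38 kHz, 46 kHz.
Within [10.5 kHz, 29 kHz]: 14.5 kHz, 17 kHz, 25 kHz, 27.5 kHz.

14.5 kHz, 17 kHz, 25 kHz, 27.5 kHz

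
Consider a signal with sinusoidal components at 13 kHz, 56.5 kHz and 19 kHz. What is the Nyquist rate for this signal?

113 kHz

Highest-frequency component: 56.5 kHz.
Nyquist rate = 2 × 56.5 kHz = 113 kHz.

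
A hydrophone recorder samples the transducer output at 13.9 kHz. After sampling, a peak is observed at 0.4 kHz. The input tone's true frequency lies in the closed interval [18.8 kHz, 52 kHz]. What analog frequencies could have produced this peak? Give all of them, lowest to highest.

27.4 kHz, 28.2 kHz, 41.3 kHz, 42.1 kHz

Frequencies that alias to 0.4 kHz are k·fs ± 0.4 kHz for integer k ≥ 0.
k=0: 0.4 kHz.
k=1: 13.5 kHz, 14.3 kHz.
k=2: 27.4 kHz, 28.2 kHz.
k=3: 41.3 kHz, 42.1 kHz.
k=4: 55.2 kHz, 56 kHz.
Within [18.8 kHz, 52 kHz]: 27.4 kHz, 28.2 kHz, 41.3 kHz, 42.1 kHz.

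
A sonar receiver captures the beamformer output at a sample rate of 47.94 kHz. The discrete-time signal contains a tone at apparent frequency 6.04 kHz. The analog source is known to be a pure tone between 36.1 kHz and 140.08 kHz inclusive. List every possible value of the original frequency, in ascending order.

Frequencies that alias to 6.04 kHz are k·fs ± 6.04 kHz for integer k ≥ 0.
k=0: 6.04 kHz.
k=1: 41.9 kHz, 53.98 kHz.
k=2: 89.84 kHz, 101.92 kHz.
k=3: 137.78 kHz, 149.86 kHz.
k=4: 185.72 kHz, 197.8 kHz.
Within [36.1 kHz, 140.08 kHz]: 41.9 kHz, 53.98 kHz, 89.84 kHz, 101.92 kHz, 137.78 kHz.

41.9 kHz, 53.98 kHz, 89.84 kHz, 101.92 kHz, 137.78 kHz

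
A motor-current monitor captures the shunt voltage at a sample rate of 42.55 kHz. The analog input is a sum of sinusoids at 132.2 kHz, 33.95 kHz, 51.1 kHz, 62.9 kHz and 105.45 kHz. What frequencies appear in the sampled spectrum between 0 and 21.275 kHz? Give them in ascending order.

fs/2 = 21.275 kHz.
132.2 kHz mod fs = 4.55 kHz.
4.55 kHz ≤ fs/2 = 21.275 kHz, appears at 4.55 kHz.
33.95 kHz > fs/2 = 21.275 kHz, folds to fs − 33.95 kHz = 8.6 kHz.
51.1 kHz mod fs = 8.55 kHz.
8.55 kHz ≤ fs/2 = 21.275 kHz, appears at 8.55 kHz.
62.9 kHz mod fs = 20.35 kHz.
20.35 kHz ≤ fs/2 = 21.275 kHz, appears at 20.35 kHz.
105.45 kHz mod fs = 20.35 kHz.
20.35 kHz ≤ fs/2 = 21.275 kHz, appears at 20.35 kHz.
Distinct values: {4.55 kHz, 8.55 kHz, 8.6 kHz, 20.35 kHz}.

4.55 kHz, 8.55 kHz, 8.6 kHz, 20.35 kHz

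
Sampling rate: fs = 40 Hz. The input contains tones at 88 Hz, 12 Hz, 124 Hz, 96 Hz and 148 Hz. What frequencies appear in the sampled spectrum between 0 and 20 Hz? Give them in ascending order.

fs/2 = 20 Hz.
88 Hz mod fs = 8 Hz.
8 Hz ≤ fs/2 = 20 Hz, appears at 8 Hz.
12 Hz ≤ fs/2 = 20 Hz, passes unchanged.
124 Hz mod fs = 4 Hz.
4 Hz ≤ fs/2 = 20 Hz, appears at 4 Hz.
96 Hz mod fs = 16 Hz.
16 Hz ≤ fs/2 = 20 Hz, appears at 16 Hz.
148 Hz mod fs = 28 Hz.
28 Hz > fs/2 = 20 Hz, folds to fs − 28 Hz = 12 Hz.
Distinct values: {4 Hz, 8 Hz, 12 Hz, 16 Hz}.

4 Hz, 8 Hz, 12 Hz, 16 Hz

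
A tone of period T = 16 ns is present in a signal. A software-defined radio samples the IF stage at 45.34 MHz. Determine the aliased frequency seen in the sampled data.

17.16 MHz

T = 16 ns → f = 1/T = 62.5 MHz.
62.5 MHz mod fs = 17.16 MHz.
17.16 MHz ≤ fs/2 = 22.67 MHz, appears at 17.16 MHz.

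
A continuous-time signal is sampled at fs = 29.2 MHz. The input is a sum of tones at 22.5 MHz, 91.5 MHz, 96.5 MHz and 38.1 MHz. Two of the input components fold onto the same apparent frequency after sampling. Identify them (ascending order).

fs/2 = 14.6 MHz.
22.5 MHz > fs/2 = 14.6 MHz, folds to fs − 22.5 MHz = 6.7 MHz.
91.5 MHz mod fs = 3.9 MHz.
3.9 MHz ≤ fs/2 = 14.6 MHz, appears at 3.9 MHz.
96.5 MHz mod fs = 8.9 MHz.
8.9 MHz ≤ fs/2 = 14.6 MHz, appears at 8.9 MHz.
38.1 MHz mod fs = 8.9 MHz.
8.9 MHz ≤ fs/2 = 14.6 MHz, appears at 8.9 MHz.
38.1 MHz and 96.5 MHz both map to 8.9 MHz.

38.1 MHz, 96.5 MHz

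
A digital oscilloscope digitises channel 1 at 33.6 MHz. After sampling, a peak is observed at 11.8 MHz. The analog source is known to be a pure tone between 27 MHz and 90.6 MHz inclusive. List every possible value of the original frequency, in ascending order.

45.4 MHz, 55.4 MHz, 79 MHz, 89 MHz

Frequencies that alias to 11.8 MHz are k·fs ± 11.8 MHz for integer k ≥ 0.
k=0: 11.8 MHz.
k=1: 21.8 MHz, 45.4 MHz.
k=2: 55.4 MHz, 79 MHz.
k=3: 89 MHz, 112.6 MHz.
k=4: 122.6 MHz, 146.2 MHz.
Within [27 MHz, 90.6 MHz]: 45.4 MHz, 55.4 MHz, 79 MHz, 89 MHz.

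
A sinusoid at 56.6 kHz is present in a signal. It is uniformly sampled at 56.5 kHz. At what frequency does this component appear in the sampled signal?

0.1 kHz

56.6 kHz mod fs = 0.1 kHz.
0.1 kHz ≤ fs/2 = 28.25 kHz, appears at 0.1 kHz.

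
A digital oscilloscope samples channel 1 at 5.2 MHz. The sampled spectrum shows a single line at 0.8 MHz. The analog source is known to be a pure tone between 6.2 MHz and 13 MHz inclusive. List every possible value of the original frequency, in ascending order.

Frequencies that alias to 0.8 MHz are k·fs ± 0.8 MHz for integer k ≥ 0.
k=0: 0.8 MHz.
k=1: 4.4 MHz, 6 MHz.
k=2: 9.6 MHz, 11.2 MHz.
k=3: 14.8 MHz, 16.4 MHz.
Within [6.2 MHz, 13 MHz]: 9.6 MHz, 11.2 MHz.

9.6 MHz, 11.2 MHz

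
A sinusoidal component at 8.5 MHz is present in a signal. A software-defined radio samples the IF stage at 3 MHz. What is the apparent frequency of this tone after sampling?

8.5 MHz mod fs = 2.5 MHz.
2.5 MHz > fs/2 = 1.5 MHz, folds to fs − 2.5 MHz = 0.5 MHz.

0.5 MHz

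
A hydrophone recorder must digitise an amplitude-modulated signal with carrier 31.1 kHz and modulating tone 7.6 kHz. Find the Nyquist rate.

77.4 kHz

AM sidebands sit at fc ± fm = 23.5 kHz and 38.7 kHz.
Highest-frequency component: 38.7 kHz.
Nyquist rate = 2 × 38.7 kHz = 77.4 kHz.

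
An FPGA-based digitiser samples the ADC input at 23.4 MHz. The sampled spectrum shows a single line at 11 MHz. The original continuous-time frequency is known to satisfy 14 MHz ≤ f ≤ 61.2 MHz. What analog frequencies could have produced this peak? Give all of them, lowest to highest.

Frequencies that alias to 11 MHz are k·fs ± 11 MHz for integer k ≥ 0.
k=0: 11 MHz.
k=1: 12.4 MHz, 34.4 MHz.
k=2: 35.8 MHz, 57.8 MHz.
k=3: 59.2 MHz, 81.2 MHz.
k=4: 82.6 MHz, 104.6 MHz.
Within [14 MHz, 61.2 MHz]: 34.4 MHz, 35.8 MHz, 57.8 MHz, 59.2 MHz.

34.4 MHz, 35.8 MHz, 57.8 MHz, 59.2 MHz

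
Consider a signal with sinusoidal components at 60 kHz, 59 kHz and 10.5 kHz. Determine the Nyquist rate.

120 kHz

Highest-frequency component: 60 kHz.
Nyquist rate = 2 × 60 kHz = 120 kHz.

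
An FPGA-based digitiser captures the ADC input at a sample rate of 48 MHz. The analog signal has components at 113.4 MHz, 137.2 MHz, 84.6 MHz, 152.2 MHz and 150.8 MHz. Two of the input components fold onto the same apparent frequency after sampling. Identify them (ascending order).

fs/2 = 24 MHz.
113.4 MHz mod fs = 17.4 MHz.
17.4 MHz ≤ fs/2 = 24 MHz, appears at 17.4 MHz.
137.2 MHz mod fs = 41.2 MHz.
41.2 MHz > fs/2 = 24 MHz, folds to fs − 41.2 MHz = 6.8 MHz.
84.6 MHz mod fs = 36.6 MHz.
36.6 MHz > fs/2 = 24 MHz, folds to fs − 36.6 MHz = 11.4 MHz.
152.2 MHz mod fs = 8.2 MHz.
8.2 MHz ≤ fs/2 = 24 MHz, appears at 8.2 MHz.
150.8 MHz mod fs = 6.8 MHz.
6.8 MHz ≤ fs/2 = 24 MHz, appears at 6.8 MHz.
137.2 MHz and 150.8 MHz both map to 6.8 MHz.

137.2 MHz, 150.8 MHz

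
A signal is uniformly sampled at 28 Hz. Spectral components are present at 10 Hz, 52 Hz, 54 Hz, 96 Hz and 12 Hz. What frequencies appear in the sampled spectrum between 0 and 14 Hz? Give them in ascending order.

fs/2 = 14 Hz.
10 Hz ≤ fs/2 = 14 Hz, passes unchanged.
52 Hz mod fs = 24 Hz.
24 Hz > fs/2 = 14 Hz, folds to fs − 24 Hz = 4 Hz.
54 Hz mod fs = 26 Hz.
26 Hz > fs/2 = 14 Hz, folds to fs − 26 Hz = 2 Hz.
96 Hz mod fs = 12 Hz.
12 Hz ≤ fs/2 = 14 Hz, appears at 12 Hz.
12 Hz ≤ fs/2 = 14 Hz, passes unchanged.
Distinct values: {2 Hz, 4 Hz, 10 Hz, 12 Hz}.

2 Hz, 4 Hz, 10 Hz, 12 Hz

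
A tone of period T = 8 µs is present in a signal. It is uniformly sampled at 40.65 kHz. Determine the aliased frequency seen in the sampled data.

T = 8 µs → f = 1/T = 125 kHz.
125 kHz mod fs = 3.05 kHz.
3.05 kHz ≤ fs/2 = 20.325 kHz, appears at 3.05 kHz.

3.05 kHz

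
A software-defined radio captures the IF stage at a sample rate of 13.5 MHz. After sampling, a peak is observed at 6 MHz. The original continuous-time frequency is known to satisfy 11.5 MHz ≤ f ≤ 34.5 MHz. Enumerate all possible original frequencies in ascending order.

19.5 MHz, 21 MHz, 33 MHz, 34.5 MHz

Frequencies that alias to 6 MHz are k·fs ± 6 MHz for integer k ≥ 0.
k=0: 6 MHz.
k=1: 7.5 MHz, 19.5 MHz.
k=2: 21 MHz, 33 MHz.
k=3: 34.5 MHz, 46.5 MHz.
k=4: 48 MHz, 60 MHz.
Within [11.5 MHz, 34.5 MHz]: 19.5 MHz, 21 MHz, 33 MHz, 34.5 MHz.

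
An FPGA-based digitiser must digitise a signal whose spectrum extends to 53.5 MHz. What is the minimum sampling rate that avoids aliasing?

107 MHz

Nyquist rate = 2 × 53.5 MHz = 107 MHz.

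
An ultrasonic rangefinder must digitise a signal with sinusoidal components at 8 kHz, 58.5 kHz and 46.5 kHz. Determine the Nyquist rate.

Highest-frequency component: 58.5 kHz.
Nyquist rate = 2 × 58.5 kHz = 117 kHz.

117 kHz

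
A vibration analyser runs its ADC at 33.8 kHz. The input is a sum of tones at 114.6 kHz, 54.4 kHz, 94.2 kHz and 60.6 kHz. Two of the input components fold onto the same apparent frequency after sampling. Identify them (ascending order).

fs/2 = 16.9 kHz.
114.6 kHz mod fs = 13.2 kHz.
13.2 kHz ≤ fs/2 = 16.9 kHz, appears at 13.2 kHz.
54.4 kHz mod fs = 20.6 kHz.
20.6 kHz > fs/2 = 16.9 kHz, folds to fs − 20.6 kHz = 13.2 kHz.
94.2 kHz mod fs = 26.6 kHz.
26.6 kHz > fs/2 = 16.9 kHz, folds to fs − 26.6 kHz = 7.2 kHz.
60.6 kHz mod fs = 26.8 kHz.
26.8 kHz > fs/2 = 16.9 kHz, folds to fs − 26.8 kHz = 7 kHz.
54.4 kHz and 114.6 kHz both map to 13.2 kHz.

54.4 kHz, 114.6 kHz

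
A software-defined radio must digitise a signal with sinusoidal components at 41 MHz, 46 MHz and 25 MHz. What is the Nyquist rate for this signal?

Highest-frequency component: 46 MHz.
Nyquist rate = 2 × 46 MHz = 92 MHz.

92 MHz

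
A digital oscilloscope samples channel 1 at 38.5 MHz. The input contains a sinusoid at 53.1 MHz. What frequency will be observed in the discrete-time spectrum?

14.6 MHz

53.1 MHz mod fs = 14.6 MHz.
14.6 MHz ≤ fs/2 = 19.25 MHz, appears at 14.6 MHz.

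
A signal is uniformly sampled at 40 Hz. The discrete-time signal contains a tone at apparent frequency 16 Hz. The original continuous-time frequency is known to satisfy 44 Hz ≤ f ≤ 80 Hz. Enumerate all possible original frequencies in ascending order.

Frequencies that alias to 16 Hz are k·fs ± 16 Hz for integer k ≥ 0.
k=0: 16 Hz.
k=1: 24 Hz, 56 Hz.
k=2: 64 Hz, 96 Hz.
k=3: 104 Hz, 136 Hz.
Within [44 Hz, 80 Hz]: 56 Hz, 64 Hz.

56 Hz, 64 Hz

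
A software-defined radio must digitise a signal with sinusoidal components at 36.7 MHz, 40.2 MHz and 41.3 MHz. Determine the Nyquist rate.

82.6 MHz

Highest-frequency component: 41.3 MHz.
Nyquist rate = 2 × 41.3 MHz = 82.6 MHz.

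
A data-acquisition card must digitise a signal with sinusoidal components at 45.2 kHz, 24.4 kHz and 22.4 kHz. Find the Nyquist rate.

90.4 kHz

Highest-frequency component: 45.2 kHz.
Nyquist rate = 2 × 45.2 kHz = 90.4 kHz.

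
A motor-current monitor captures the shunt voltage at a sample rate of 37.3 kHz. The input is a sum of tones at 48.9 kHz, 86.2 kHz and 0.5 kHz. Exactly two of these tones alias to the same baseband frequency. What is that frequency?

fs/2 = 18.65 kHz.
48.9 kHz mod fs = 11.6 kHz.
11.6 kHz ≤ fs/2 = 18.65 kHz, appears at 11.6 kHz.
86.2 kHz mod fs = 11.6 kHz.
11.6 kHz ≤ fs/2 = 18.65 kHz, appears at 11.6 kHz.
0.5 kHz ≤ fs/2 = 18.65 kHz, passes unchanged.
48.9 kHz and 86.2 kHz both map to 11.6 kHz.

11.6 kHz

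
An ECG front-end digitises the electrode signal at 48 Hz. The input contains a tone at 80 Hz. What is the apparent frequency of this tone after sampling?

80 Hz mod fs = 32 Hz.
32 Hz > fs/2 = 24 Hz, folds to fs − 32 Hz = 16 Hz.

16 Hz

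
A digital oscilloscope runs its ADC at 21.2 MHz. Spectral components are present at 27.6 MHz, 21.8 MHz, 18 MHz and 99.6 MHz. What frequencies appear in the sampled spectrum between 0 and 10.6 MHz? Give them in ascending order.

0.6 MHz, 3.2 MHz, 6.4 MHz

fs/2 = 10.6 MHz.
27.6 MHz mod fs = 6.4 MHz.
6.4 MHz ≤ fs/2 = 10.6 MHz, appears at 6.4 MHz.
21.8 MHz mod fs = 0.6 MHz.
0.6 MHz ≤ fs/2 = 10.6 MHz, appears at 0.6 MHz.
18 MHz > fs/2 = 10.6 MHz, folds to fs − 18 MHz = 3.2 MHz.
99.6 MHz mod fs = 14.8 MHz.
14.8 MHz > fs/2 = 10.6 MHz, folds to fs − 14.8 MHz = 6.4 MHz.
Distinct values: {0.6 MHz, 3.2 MHz, 6.4 MHz}.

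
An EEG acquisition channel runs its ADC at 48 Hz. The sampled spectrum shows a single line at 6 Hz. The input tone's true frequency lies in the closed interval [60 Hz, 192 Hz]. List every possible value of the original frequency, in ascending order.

Frequencies that alias to 6 Hz are k·fs ± 6 Hz for integer k ≥ 0.
k=0: 6 Hz.
k=1: 42 Hz, 54 Hz.
k=2: 90 Hz, 102 Hz.
k=3: 138 Hz, 150 Hz.
k=4: 186 Hz, 198 Hz.
k=5: 234 Hz, 246 Hz.
Within [60 Hz, 192 Hz]: 90 Hz, 102 Hz, 138 Hz, 150 Hz, 186 Hz.

90 Hz, 102 Hz, 138 Hz, 150 Hz, 186 Hz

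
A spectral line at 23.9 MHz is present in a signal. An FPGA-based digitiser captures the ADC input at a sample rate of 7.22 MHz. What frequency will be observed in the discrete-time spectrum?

23.9 MHz mod fs = 2.24 MHz.
2.24 MHz ≤ fs/2 = 3.61 MHz, appears at 2.24 MHz.

2.24 MHz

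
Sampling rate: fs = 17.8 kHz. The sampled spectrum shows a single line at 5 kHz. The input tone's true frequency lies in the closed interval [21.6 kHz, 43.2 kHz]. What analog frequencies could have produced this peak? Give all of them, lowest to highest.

22.8 kHz, 30.6 kHz, 40.6 kHz

Frequencies that alias to 5 kHz are k·fs ± 5 kHz for integer k ≥ 0.
k=0: 5 kHz.
k=1: 12.8 kHz, 22.8 kHz.
k=2: 30.6 kHz, 40.6 kHz.
k=3: 48.4 kHz, 58.4 kHz.
Within [21.6 kHz, 43.2 kHz]: 22.8 kHz, 30.6 kHz, 40.6 kHz.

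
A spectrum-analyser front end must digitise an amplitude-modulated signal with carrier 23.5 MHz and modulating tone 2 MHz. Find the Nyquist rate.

51 MHz

AM sidebands sit at fc ± fm = 21.5 MHz and 25.5 MHz.
Highest-frequency component: 25.5 MHz.
Nyquist rate = 2 × 25.5 MHz = 51 MHz.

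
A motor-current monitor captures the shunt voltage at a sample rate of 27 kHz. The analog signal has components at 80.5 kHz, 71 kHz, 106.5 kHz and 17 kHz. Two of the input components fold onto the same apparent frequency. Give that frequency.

10 kHz

fs/2 = 13.5 kHz.
80.5 kHz mod fs = 26.5 kHz.
26.5 kHz > fs/2 = 13.5 kHz, folds to fs − 26.5 kHz = 0.5 kHz.
71 kHz mod fs = 17 kHz.
17 kHz > fs/2 = 13.5 kHz, folds to fs − 17 kHz = 10 kHz.
106.5 kHz mod fs = 25.5 kHz.
25.5 kHz > fs/2 = 13.5 kHz, folds to fs − 25.5 kHz = 1.5 kHz.
17 kHz > fs/2 = 13.5 kHz, folds to fs − 17 kHz = 10 kHz.
17 kHz and 71 kHz both map to 10 kHz.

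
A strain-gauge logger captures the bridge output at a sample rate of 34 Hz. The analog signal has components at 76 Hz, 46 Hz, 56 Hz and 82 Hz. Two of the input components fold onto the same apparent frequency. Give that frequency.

12 Hz

fs/2 = 17 Hz.
76 Hz mod fs = 8 Hz.
8 Hz ≤ fs/2 = 17 Hz, appears at 8 Hz.
46 Hz mod fs = 12 Hz.
12 Hz ≤ fs/2 = 17 Hz, appears at 12 Hz.
56 Hz mod fs = 22 Hz.
22 Hz > fs/2 = 17 Hz, folds to fs − 22 Hz = 12 Hz.
82 Hz mod fs = 14 Hz.
14 Hz ≤ fs/2 = 17 Hz, appears at 14 Hz.
46 Hz and 56 Hz both map to 12 Hz.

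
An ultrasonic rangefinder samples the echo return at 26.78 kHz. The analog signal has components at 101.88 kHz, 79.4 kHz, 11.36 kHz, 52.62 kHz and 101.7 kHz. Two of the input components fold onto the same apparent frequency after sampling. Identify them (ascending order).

52.62 kHz, 79.4 kHz

fs/2 = 13.39 kHz.
101.88 kHz mod fs = 21.54 kHz.
21.54 kHz > fs/2 = 13.39 kHz, folds to fs − 21.54 kHz = 5.24 kHz.
79.4 kHz mod fs = 25.84 kHz.
25.84 kHz > fs/2 = 13.39 kHz, folds to fs − 25.84 kHz = 0.94 kHz.
11.36 kHz ≤ fs/2 = 13.39 kHz, passes unchanged.
52.62 kHz mod fs = 25.84 kHz.
25.84 kHz > fs/2 = 13.39 kHz, folds to fs − 25.84 kHz = 0.94 kHz.
101.7 kHz mod fs = 21.36 kHz.
21.36 kHz > fs/2 = 13.39 kHz, folds to fs − 21.36 kHz = 5.42 kHz.
52.62 kHz and 79.4 kHz both map to 0.94 kHz.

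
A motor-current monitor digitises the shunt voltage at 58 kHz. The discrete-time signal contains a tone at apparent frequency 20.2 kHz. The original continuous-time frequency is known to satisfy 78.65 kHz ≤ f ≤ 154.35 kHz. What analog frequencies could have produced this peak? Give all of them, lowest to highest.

Frequencies that alias to 20.2 kHz are k·fs ± 20.2 kHz for integer k ≥ 0.
k=0: 20.2 kHz.
k=1: 37.8 kHz, 78.2 kHz.
k=2: 95.8 kHz, 136.2 kHz.
k=3: 153.8 kHz, 194.2 kHz.
k=4: 211.8 kHz, 252.2 kHz.
Within [78.65 kHz, 154.35 kHz]: 95.8 kHz, 136.2 kHz, 153.8 kHz.

95.8 kHz, 136.2 kHz, 153.8 kHz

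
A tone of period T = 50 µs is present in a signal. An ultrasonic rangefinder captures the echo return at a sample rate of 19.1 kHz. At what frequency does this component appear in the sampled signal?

0.9 kHz

T = 50 µs → f = 1/T = 20 kHz.
20 kHz mod fs = 0.9 kHz.
0.9 kHz ≤ fs/2 = 9.55 kHz, appears at 0.9 kHz.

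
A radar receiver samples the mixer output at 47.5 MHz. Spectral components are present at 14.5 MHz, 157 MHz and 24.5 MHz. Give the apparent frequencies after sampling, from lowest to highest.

14.5 MHz, 23 MHz

fs/2 = 23.75 MHz.
14.5 MHz ≤ fs/2 = 23.75 MHz, passes unchanged.
157 MHz mod fs = 14.5 MHz.
14.5 MHz ≤ fs/2 = 23.75 MHz, appears at 14.5 MHz.
24.5 MHz > fs/2 = 23.75 MHz, folds to fs − 24.5 MHz = 23 MHz.
Distinct values: {14.5 MHz, 23 MHz}.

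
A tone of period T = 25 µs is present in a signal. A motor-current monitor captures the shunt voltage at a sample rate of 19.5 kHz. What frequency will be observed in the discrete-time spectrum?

1 kHz

T = 25 µs → f = 1/T = 40 kHz.
40 kHz mod fs = 1 kHz.
1 kHz ≤ fs/2 = 9.75 kHz, appears at 1 kHz.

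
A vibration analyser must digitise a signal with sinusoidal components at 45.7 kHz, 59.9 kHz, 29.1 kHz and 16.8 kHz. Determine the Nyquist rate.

Highest-frequency component: 59.9 kHz.
Nyquist rate = 2 × 59.9 kHz = 119.8 kHz.

119.8 kHz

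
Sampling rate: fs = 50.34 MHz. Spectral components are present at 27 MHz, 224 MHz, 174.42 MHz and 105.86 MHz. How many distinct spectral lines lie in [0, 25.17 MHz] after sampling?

4

fs/2 = 25.17 MHz.
27 MHz > fs/2 = 25.17 MHz, folds to fs − 27 MHz = 23.34 MHz.
224 MHz mod fs = 22.64 MHz.
22.64 MHz ≤ fs/2 = 25.17 MHz, appears at 22.64 MHz.
174.42 MHz mod fs = 23.4 MHz.
23.4 MHz ≤ fs/2 = 25.17 MHz, appears at 23.4 MHz.
105.86 MHz mod fs = 5.18 MHz.
5.18 MHz ≤ fs/2 = 25.17 MHz, appears at 5.18 MHz.
Distinct values: {5.18 MHz, 22.64 MHz, 23.34 MHz, 23.4 MHz} → 4.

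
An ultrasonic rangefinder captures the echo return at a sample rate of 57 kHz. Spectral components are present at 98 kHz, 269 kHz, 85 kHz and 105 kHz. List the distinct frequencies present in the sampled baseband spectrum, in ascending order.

fs/2 = 28.5 kHz.
98 kHz mod fs = 41 kHz.
41 kHz > fs/2 = 28.5 kHz, folds to fs − 41 kHz = 16 kHz.
269 kHz mod fs = 41 kHz.
41 kHz > fs/2 = 28.5 kHz, folds to fs − 41 kHz = 16 kHz.
85 kHz mod fs = 28 kHz.
28 kHz ≤ fs/2 = 28.5 kHz, appears at 28 kHz.
105 kHz mod fs = 48 kHz.
48 kHz > fs/2 = 28.5 kHz, folds to fs − 48 kHz = 9 kHz.
Distinct values: {9 kHz, 16 kHz, 28 kHz}.

9 kHz, 16 kHz, 28 kHz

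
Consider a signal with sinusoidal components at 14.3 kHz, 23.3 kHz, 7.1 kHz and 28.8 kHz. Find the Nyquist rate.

57.6 kHz

Highest-frequency component: 28.8 kHz.
Nyquist rate = 2 × 28.8 kHz = 57.6 kHz.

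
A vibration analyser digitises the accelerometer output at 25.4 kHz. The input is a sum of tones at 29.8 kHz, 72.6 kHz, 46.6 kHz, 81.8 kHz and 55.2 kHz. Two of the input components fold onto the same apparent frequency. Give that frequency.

4.4 kHz

fs/2 = 12.7 kHz.
29.8 kHz mod fs = 4.4 kHz.
4.4 kHz ≤ fs/2 = 12.7 kHz, appears at 4.4 kHz.
72.6 kHz mod fs = 21.8 kHz.
21.8 kHz > fs/2 = 12.7 kHz, folds to fs − 21.8 kHz = 3.6 kHz.
46.6 kHz mod fs = 21.2 kHz.
21.2 kHz > fs/2 = 12.7 kHz, folds to fs − 21.2 kHz = 4.2 kHz.
81.8 kHz mod fs = 5.6 kHz.
5.6 kHz ≤ fs/2 = 12.7 kHz, appears at 5.6 kHz.
55.2 kHz mod fs = 4.4 kHz.
4.4 kHz ≤ fs/2 = 12.7 kHz, appears at 4.4 kHz.
29.8 kHz and 55.2 kHz both map to 4.4 kHz.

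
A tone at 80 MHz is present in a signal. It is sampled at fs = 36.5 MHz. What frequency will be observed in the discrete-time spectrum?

80 MHz mod fs = 7 MHz.
7 MHz ≤ fs/2 = 18.25 MHz, appears at 7 MHz.

7 MHz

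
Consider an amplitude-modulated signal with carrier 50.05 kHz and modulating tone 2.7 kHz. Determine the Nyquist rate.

105.5 kHz

AM sidebands sit at fc ± fm = 47.35 kHz and 52.75 kHz.
Highest-frequency component: 52.75 kHz.
Nyquist rate = 2 × 52.75 kHz = 105.5 kHz.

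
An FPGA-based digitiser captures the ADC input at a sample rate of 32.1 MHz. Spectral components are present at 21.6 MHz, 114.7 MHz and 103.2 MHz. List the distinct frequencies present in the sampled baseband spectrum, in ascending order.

fs/2 = 16.05 MHz.
21.6 MHz > fs/2 = 16.05 MHz, folds to fs − 21.6 MHz = 10.5 MHz.
114.7 MHz mod fs = 18.4 MHz.
18.4 MHz > fs/2 = 16.05 MHz, folds to fs − 18.4 MHz = 13.7 MHz.
103.2 MHz mod fs = 6.9 MHz.
6.9 MHz ≤ fs/2 = 16.05 MHz, appears at 6.9 MHz.
Distinct values: {6.9 MHz, 10.5 MHz, 13.7 MHz}.

6.9 MHz, 10.5 MHz, 13.7 MHz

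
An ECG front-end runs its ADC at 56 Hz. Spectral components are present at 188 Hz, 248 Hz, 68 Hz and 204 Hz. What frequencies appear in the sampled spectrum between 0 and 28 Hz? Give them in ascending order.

fs/2 = 28 Hz.
188 Hz mod fs = 20 Hz.
20 Hz ≤ fs/2 = 28 Hz, appears at 20 Hz.
248 Hz mod fs = 24 Hz.
24 Hz ≤ fs/2 = 28 Hz, appears at 24 Hz.
68 Hz mod fs = 12 Hz.
12 Hz ≤ fs/2 = 28 Hz, appears at 12 Hz.
204 Hz mod fs = 36 Hz.
36 Hz > fs/2 = 28 Hz, folds to fs − 36 Hz = 20 Hz.
Distinct values: {12 Hz, 20 Hz, 24 Hz}.

12 Hz, 20 Hz, 24 Hz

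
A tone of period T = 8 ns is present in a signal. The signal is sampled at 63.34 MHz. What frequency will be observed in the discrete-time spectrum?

1.68 MHz

T = 8 ns → f = 1/T = 125 MHz.
125 MHz mod fs = 61.66 MHz.
61.66 MHz > fs/2 = 31.67 MHz, folds to fs − 61.66 MHz = 1.68 MHz.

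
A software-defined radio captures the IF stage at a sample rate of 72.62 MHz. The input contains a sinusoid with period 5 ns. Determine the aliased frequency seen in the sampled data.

T = 5 ns → f = 1/T = 200 MHz.
200 MHz mod fs = 54.76 MHz.
54.76 MHz > fs/2 = 36.31 MHz, folds to fs − 54.76 MHz = 17.86 MHz.

17.86 MHz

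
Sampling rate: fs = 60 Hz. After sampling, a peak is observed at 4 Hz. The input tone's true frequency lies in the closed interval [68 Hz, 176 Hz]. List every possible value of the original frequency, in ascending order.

116 Hz, 124 Hz, 176 Hz

Frequencies that alias to 4 Hz are k·fs ± 4 Hz for integer k ≥ 0.
k=0: 4 Hz.
k=1: 56 Hz, 64 Hz.
k=2: 116 Hz, 124 Hz.
k=3: 176 Hz, 184 Hz.
k=4: 236 Hz, 244 Hz.
Within [68 Hz, 176 Hz]: 116 Hz, 124 Hz, 176 Hz.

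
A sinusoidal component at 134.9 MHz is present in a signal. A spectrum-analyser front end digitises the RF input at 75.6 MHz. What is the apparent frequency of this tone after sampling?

134.9 MHz mod fs = 59.3 MHz.
59.3 MHz > fs/2 = 37.8 MHz, folds to fs − 59.3 MHz = 16.3 MHz.

16.3 MHz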